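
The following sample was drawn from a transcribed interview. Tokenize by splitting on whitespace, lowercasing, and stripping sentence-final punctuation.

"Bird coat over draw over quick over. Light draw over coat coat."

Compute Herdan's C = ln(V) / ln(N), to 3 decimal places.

N = 12, V = 6.
ln(V) = 1.791759, ln(N) = 2.484907
C = 1.791759 / 2.484907 = 0.721

0.721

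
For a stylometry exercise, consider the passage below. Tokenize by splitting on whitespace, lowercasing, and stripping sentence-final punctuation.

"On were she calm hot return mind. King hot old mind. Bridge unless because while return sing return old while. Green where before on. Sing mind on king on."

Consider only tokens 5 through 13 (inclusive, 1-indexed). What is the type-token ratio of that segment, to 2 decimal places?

Segment tokens 5–13: hot, return, mind, king, hot, old, mind, bridge, unless
Segment N = 9, segment V = 7.
TTR = 7 / 9 = 0.78

0.78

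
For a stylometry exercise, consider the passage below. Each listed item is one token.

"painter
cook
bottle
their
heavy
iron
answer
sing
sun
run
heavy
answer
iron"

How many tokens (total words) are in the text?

Tokens: painter, cook, bottle, their, heavy, iron, answer, sing, sun, run, heavy, answer, iron
N = 13

13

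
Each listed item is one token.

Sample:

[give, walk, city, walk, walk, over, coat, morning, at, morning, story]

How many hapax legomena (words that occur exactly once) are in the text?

6

Frequencies: walk:3, morning:2, give:1, city:1, over:1, coat:1, at:1, story:1
Hapax (freq=1): at, city, coat, give, over, story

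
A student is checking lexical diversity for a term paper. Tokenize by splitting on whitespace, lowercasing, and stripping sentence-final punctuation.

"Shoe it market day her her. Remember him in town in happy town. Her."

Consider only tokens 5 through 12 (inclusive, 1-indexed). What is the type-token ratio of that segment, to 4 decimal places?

0.7500

Segment tokens 5–12: her, her, remember, him, in, town, in, happy
Segment N = 8, segment V = 6.
TTR = 6 / 8 = 0.7500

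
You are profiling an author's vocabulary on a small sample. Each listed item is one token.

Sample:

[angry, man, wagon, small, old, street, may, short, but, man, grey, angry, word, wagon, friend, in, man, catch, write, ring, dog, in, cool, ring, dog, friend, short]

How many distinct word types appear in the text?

Distinct types: {angry, but, catch, cool, dog, friend, grey, in, man, may, old, ring, short, small, street, wagon, word, write}
V = 18

18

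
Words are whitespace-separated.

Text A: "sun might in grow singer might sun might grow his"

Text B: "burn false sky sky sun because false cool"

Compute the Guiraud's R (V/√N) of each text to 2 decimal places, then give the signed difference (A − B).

A: V=6, N=10, R=1.90
B: V=6, N=8, R=2.12
Difference = 1.90 − 2.12 = -0.22

-0.22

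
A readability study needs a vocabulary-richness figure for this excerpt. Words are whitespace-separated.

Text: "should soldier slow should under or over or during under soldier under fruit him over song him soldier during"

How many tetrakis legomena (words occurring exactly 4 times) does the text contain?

Frequencies: soldier:3, under:3, should:2, or:2, over:2, during:2, him:2, slow:1, fruit:1, song:1
Words with frequency 4: (none)

0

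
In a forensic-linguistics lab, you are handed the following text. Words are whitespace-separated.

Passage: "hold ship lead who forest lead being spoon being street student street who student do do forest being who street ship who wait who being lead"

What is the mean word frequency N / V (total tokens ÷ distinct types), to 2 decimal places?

2.36

N = 26 tokens, V = 11 types.
Mean frequency = N / V = 26 / 11 = 2.36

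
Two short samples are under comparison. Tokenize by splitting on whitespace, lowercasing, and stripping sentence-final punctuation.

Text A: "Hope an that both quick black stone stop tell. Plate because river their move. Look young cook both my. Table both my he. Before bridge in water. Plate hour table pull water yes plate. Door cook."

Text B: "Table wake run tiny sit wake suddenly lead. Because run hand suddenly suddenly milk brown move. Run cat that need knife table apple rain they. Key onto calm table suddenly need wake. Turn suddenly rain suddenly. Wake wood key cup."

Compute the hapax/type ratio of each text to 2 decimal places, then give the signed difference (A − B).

0.07

A: hapax=22, V=28, ratio=0.79
B: hapax=18, V=25, ratio=0.72
Difference = 0.79 − 0.72 = 0.07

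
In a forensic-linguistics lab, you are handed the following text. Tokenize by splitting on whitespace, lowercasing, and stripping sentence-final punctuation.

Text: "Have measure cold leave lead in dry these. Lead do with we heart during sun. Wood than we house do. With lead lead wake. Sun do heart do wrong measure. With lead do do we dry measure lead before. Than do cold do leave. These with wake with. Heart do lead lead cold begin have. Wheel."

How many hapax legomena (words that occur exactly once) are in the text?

Frequencies: do:9, lead:8, with:5, measure:3, cold:3, we:3, heart:3, have:2, leave:2, dry:2, these:2, sun:2, than:2, wake:2, in:1, during:1, wood:1, house:1, wrong:1, before:1, … (2 more, each freq 1)
Hapax (freq=1): before, begin, during, house, in, wheel, wood, wrong

8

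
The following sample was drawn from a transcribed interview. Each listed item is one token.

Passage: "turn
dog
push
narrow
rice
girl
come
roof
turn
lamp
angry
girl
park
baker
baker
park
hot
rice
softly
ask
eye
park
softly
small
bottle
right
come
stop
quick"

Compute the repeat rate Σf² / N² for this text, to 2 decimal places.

Frequencies: park:3, turn:2, rice:2, girl:2, come:2, baker:2, softly:2, dog:1, push:1, narrow:1, roof:1, lamp:1, angry:1, hot:1, ask:1, eye:1, small:1, bottle:1, right:1, stop:1, … (1 more, each freq 1)
Σf² = 47; N² = 841
Repeat rate = 47 / 841 = 0.06

0.06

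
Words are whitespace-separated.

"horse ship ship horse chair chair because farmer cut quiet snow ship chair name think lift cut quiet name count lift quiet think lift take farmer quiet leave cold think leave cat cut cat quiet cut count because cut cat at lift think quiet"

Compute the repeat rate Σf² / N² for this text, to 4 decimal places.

Frequencies: quiet:6, cut:5, think:4, lift:4, ship:3, chair:3, cat:3, horse:2, because:2, farmer:2, name:2, count:2, leave:2, snow:1, take:1, cold:1, at:1
Σf² = 148; N² = 1936
Repeat rate = 148 / 1936 = 0.0764

0.0764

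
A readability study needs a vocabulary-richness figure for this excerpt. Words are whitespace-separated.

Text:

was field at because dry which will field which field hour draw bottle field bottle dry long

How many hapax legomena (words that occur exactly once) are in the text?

7

Frequencies: field:4, dry:2, which:2, bottle:2, was:1, at:1, because:1, will:1, hour:1, draw:1, long:1
Hapax (freq=1): at, because, draw, hour, long, was, will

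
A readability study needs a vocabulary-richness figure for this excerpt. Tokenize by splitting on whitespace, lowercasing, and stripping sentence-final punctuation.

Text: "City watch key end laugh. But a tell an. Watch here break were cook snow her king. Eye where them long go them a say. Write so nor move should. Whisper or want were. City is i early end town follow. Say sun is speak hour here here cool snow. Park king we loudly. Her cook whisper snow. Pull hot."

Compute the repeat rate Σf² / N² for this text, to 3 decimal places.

Frequencies: here:3, snow:3, city:2, watch:2, end:2, a:2, were:2, cook:2, her:2, king:2, them:2, say:2, whisper:2, is:2, key:1, laugh:1, but:1, tell:1, an:1, break:1, … (24 more, each freq 1)
Σf² = 96; N² = 3600
Repeat rate = 96 / 3600 = 0.027

0.027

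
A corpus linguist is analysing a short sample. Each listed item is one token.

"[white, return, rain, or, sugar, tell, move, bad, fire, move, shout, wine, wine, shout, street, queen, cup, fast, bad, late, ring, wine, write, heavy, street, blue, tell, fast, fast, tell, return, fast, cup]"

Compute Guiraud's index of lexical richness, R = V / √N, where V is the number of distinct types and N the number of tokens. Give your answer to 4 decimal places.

N = 33, V = 20.
√N = 5.744563
R = 20 / 5.744563 = 3.4816

3.4816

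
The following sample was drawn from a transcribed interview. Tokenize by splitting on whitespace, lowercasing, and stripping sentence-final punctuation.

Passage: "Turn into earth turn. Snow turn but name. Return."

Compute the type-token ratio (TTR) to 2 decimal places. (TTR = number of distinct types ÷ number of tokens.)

N = 9 tokens, V = 7 types.
TTR = V / N = 7 / 9 = 0.78

0.78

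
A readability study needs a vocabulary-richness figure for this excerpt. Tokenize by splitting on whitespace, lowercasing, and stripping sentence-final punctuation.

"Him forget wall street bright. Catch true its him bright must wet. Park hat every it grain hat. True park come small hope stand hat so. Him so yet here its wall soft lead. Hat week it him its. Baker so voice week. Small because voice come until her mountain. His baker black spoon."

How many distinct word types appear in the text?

Distinct types: {baker, because, black, bright, catch, come, every, forget, grain, hat, her, here, him, his, hope, it, its, lead, mountain, must, park, small, so, soft, spoon, stand, street, true, until, voice, wall, week, wet, yet}
V = 34

34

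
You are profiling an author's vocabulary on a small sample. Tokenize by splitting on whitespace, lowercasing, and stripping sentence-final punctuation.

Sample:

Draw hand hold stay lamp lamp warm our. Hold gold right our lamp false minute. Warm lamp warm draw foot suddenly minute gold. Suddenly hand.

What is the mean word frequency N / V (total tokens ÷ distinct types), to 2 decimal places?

N = 25 tokens, V = 13 types.
Mean frequency = N / V = 25 / 13 = 1.92

1.92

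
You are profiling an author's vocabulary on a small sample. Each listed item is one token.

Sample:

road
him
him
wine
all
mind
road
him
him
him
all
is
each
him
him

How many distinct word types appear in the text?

7

Distinct types: {all, each, him, is, mind, road, wine}
V = 7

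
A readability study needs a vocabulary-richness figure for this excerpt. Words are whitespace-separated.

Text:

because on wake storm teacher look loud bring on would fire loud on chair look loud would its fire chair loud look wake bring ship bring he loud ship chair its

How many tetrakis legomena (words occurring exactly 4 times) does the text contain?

Frequencies: loud:5, on:3, look:3, bring:3, chair:3, wake:2, would:2, fire:2, its:2, ship:2, because:1, storm:1, teacher:1, he:1
Words with frequency 4: (none)

0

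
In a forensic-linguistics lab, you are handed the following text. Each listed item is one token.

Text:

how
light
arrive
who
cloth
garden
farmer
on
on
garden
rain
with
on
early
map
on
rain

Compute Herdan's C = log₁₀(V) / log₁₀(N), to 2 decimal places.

N = 17, V = 12.
log₁₀(V) = 1.079181, log₁₀(N) = 1.230449
C = 1.079181 / 1.230449 = 0.88

0.88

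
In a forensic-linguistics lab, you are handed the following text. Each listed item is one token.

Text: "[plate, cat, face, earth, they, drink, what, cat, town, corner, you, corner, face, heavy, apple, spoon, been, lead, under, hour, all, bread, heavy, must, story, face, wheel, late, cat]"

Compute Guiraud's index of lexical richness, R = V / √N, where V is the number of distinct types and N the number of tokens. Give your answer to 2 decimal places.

N = 29, V = 23.
√N = 5.385165
R = 23 / 5.385165 = 4.27

4.27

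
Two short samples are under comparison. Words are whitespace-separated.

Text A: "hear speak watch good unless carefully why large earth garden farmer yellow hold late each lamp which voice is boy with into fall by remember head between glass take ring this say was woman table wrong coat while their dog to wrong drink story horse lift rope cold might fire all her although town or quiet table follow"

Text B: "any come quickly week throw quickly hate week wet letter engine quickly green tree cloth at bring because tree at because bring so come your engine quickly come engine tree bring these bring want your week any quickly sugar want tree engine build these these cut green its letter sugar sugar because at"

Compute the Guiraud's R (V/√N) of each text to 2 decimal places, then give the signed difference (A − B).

A: V=56, N=58, R=7.35
B: V=23, N=53, R=3.16
Difference = 7.35 − 3.16 = 4.19

4.19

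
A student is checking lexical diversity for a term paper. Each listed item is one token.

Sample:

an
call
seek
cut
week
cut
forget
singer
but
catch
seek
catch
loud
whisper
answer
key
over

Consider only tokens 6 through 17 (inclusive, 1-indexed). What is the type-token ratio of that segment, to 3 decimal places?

0.917

Segment tokens 6–17: cut, forget, singer, but, catch, seek, catch, loud, whisper, answer, key, over
Segment N = 12, segment V = 11.
TTR = 11 / 12 = 0.917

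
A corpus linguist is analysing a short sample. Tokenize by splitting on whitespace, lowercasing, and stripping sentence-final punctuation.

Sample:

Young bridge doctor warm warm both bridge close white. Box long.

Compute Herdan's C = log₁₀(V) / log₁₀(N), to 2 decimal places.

0.92

N = 11, V = 9.
log₁₀(V) = 0.954243, log₁₀(N) = 1.041393
C = 0.954243 / 1.041393 = 0.92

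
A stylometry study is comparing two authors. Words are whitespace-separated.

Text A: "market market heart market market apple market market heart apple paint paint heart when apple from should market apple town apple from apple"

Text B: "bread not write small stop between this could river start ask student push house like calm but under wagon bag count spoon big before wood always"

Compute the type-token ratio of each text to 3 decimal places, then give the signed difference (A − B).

TTR(A) = 8/23 = 0.348
TTR(B) = 26/26 = 1.000
Difference = 0.348 − 1.000 = -0.652

-0.652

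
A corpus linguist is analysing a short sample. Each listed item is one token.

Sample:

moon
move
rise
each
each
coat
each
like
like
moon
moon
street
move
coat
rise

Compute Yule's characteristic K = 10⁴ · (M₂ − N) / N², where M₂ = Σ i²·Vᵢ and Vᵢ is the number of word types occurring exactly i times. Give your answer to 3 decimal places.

888.889

Frequencies: moon:3, each:3, move:2, rise:2, coat:2, like:2, street:1
N = 15. Frequency spectrum: V_1=1, V_2=4, V_3=2
M₂ = 1²·1 + 2²·4 + 3²·2 = 35
K = 10000 × (35 − 15) / 15² = 888.889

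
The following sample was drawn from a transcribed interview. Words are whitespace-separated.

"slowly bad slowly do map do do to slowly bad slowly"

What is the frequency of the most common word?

Frequencies: slowly:4, do:3, bad:2, map:1, to:1
Most common: 'slowly' with frequency 4.

4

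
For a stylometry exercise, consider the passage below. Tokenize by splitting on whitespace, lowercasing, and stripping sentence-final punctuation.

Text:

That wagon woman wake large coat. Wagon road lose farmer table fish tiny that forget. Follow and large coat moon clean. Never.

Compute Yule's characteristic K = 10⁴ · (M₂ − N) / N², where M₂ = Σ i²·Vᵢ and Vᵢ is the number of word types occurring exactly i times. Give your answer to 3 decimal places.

165.289

Frequencies: that:2, wagon:2, large:2, coat:2, woman:1, wake:1, road:1, lose:1, farmer:1, table:1, fish:1, tiny:1, forget:1, follow:1, and:1, moon:1, clean:1, never:1
N = 22. Frequency spectrum: V_1=14, V_2=4
M₂ = 1²·14 + 2²·4 = 30
K = 10000 × (30 − 22) / 22² = 165.289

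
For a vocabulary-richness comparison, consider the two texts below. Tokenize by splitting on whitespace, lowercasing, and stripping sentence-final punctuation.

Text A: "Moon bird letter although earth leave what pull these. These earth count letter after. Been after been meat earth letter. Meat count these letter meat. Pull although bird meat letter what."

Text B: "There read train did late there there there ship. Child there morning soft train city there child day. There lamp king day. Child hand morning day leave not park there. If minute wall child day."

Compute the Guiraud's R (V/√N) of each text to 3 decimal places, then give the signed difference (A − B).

-1.046

A: V=13, N=31, R=2.335
B: V=20, N=35, R=3.381
Difference = 2.335 − 3.381 = -1.046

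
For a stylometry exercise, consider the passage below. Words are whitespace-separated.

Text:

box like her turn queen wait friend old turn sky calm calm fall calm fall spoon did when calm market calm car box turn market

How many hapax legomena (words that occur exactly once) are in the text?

11

Frequencies: calm:5, turn:3, box:2, fall:2, market:2, like:1, her:1, queen:1, wait:1, friend:1, old:1, sky:1, spoon:1, did:1, when:1, car:1
Hapax (freq=1): car, did, friend, her, like, old, queen, sky, spoon, wait, when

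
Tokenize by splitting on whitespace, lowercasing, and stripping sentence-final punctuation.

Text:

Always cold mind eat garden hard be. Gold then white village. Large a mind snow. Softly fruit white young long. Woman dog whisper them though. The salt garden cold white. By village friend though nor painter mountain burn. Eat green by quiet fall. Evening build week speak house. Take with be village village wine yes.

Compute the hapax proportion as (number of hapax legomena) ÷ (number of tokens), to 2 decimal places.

Frequencies: village:4, white:3, cold:2, mind:2, eat:2, garden:2, be:2, though:2, by:2, always:1, hard:1, gold:1, then:1, large:1, a:1, snow:1, softly:1, fruit:1, young:1, long:1, … (23 more, each freq 1)
Hapax count = 34; token count = 55.
Ratio = 34 / 55 = 0.62

0.62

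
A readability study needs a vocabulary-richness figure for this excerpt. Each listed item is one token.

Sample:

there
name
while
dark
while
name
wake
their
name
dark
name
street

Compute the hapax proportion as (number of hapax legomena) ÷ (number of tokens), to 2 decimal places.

0.33

Frequencies: name:4, while:2, dark:2, there:1, wake:1, their:1, street:1
Hapax count = 4; token count = 12.
Ratio = 4 / 12 = 0.33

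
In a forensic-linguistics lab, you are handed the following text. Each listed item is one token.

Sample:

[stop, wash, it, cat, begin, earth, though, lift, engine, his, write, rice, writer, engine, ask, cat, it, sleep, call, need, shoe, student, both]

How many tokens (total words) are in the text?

Tokens: stop, wash, it, cat, begin, earth, though, lift, engine, his, write, rice, writer, engine, ask, cat, it, sleep, call, need, shoe, student, both
N = 23

23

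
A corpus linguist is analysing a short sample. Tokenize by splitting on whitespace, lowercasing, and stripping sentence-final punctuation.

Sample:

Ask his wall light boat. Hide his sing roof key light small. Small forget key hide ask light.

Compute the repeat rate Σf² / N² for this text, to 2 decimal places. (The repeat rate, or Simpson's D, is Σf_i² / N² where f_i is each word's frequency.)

0.10

Frequencies: light:3, ask:2, his:2, hide:2, key:2, small:2, wall:1, boat:1, sing:1, roof:1, forget:1
Σf² = 34; N² = 324
Repeat rate = 34 / 324 = 0.10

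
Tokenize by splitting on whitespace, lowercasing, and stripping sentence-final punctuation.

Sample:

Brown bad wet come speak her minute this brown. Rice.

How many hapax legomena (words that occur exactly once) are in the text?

Frequencies: brown:2, bad:1, wet:1, come:1, speak:1, her:1, minute:1, this:1, rice:1
Hapax (freq=1): bad, come, her, minute, rice, speak, this, wet

8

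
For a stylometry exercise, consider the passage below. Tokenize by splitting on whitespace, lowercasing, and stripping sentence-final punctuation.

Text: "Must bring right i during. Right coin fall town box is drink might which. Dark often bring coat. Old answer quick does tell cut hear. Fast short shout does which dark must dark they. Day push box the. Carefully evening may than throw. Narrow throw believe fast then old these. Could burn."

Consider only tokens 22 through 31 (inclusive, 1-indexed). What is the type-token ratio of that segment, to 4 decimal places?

Segment tokens 22–31: does, tell, cut, hear, fast, short, shout, does, which, dark
Segment N = 10, segment V = 9.
TTR = 9 / 10 = 0.9000

0.9000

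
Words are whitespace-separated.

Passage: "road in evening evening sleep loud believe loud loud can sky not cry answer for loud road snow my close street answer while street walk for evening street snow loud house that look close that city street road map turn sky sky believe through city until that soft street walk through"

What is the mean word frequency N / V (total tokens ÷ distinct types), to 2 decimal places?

N = 51 tokens, V = 27 types.
Mean frequency = N / V = 51 / 27 = 1.89

1.89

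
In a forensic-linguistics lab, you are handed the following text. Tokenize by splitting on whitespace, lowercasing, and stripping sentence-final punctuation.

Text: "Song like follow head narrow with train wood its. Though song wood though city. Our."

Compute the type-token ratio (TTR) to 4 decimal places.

0.8000

N = 15 tokens, V = 12 types.
TTR = V / N = 12 / 15 = 0.8000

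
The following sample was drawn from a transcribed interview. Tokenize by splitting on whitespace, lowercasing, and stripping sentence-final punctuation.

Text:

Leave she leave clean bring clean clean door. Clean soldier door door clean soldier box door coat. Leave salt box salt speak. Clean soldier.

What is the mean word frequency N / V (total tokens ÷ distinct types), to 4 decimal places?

N = 24 tokens, V = 10 types.
Mean frequency = N / V = 24 / 10 = 2.4000

2.4000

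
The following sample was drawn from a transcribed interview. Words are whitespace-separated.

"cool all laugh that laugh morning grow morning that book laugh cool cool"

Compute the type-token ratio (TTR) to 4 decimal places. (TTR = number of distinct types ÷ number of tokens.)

0.5385

N = 13 tokens, V = 7 types.
TTR = V / N = 7 / 13 = 0.5385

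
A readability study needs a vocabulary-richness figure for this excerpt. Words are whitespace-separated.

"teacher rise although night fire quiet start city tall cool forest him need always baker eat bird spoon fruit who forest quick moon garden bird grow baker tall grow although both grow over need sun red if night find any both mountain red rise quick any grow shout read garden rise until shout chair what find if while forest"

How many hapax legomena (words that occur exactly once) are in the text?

21

Frequencies: grow:4, rise:3, forest:3, although:2, night:2, tall:2, need:2, baker:2, bird:2, quick:2, garden:2, both:2, red:2, if:2, find:2, any:2, shout:2, teacher:1, fire:1, quiet:1, … (18 more, each freq 1)
Hapax (freq=1): always, chair, city, cool, eat, fire, fruit, him, moon, mountain, over, quiet, read, spoon, start, sun, teacher, until, what, while, who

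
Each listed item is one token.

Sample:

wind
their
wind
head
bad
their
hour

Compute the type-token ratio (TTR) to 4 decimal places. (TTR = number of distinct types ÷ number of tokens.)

N = 7 tokens, V = 5 types.
TTR = V / N = 5 / 7 = 0.7143

0.7143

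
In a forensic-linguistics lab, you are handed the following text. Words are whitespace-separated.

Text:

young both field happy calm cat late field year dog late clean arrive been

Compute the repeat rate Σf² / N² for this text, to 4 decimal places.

0.0918

Frequencies: field:2, late:2, young:1, both:1, happy:1, calm:1, cat:1, year:1, dog:1, clean:1, arrive:1, been:1
Σf² = 18; N² = 196
Repeat rate = 18 / 196 = 0.0918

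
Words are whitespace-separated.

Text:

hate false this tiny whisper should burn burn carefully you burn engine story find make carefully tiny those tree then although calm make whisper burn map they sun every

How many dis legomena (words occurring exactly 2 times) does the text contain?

Frequencies: burn:4, tiny:2, whisper:2, carefully:2, make:2, hate:1, false:1, this:1, should:1, you:1, engine:1, story:1, find:1, those:1, tree:1, then:1, although:1, calm:1, map:1, they:1, … (2 more, each freq 1)
Words with frequency 2: carefully, make, tiny, whisper

4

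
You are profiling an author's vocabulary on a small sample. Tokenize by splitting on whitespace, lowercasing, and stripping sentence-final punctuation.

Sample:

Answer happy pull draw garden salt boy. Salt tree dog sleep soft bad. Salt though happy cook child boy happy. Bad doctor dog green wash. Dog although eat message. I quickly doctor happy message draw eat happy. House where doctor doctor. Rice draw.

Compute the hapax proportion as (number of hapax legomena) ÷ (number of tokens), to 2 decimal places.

0.40

Frequencies: happy:5, doctor:4, draw:3, salt:3, dog:3, boy:2, bad:2, eat:2, message:2, answer:1, pull:1, garden:1, tree:1, sleep:1, soft:1, though:1, cook:1, child:1, green:1, wash:1, … (6 more, each freq 1)
Hapax count = 17; token count = 43.
Ratio = 17 / 43 = 0.40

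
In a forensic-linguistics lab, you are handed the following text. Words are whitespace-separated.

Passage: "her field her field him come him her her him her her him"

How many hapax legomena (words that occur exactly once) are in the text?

Frequencies: her:6, him:4, field:2, come:1
Hapax (freq=1): come

1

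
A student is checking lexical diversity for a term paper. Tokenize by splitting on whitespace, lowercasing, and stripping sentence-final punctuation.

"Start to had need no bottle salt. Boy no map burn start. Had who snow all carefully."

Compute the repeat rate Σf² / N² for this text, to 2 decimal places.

0.08

Frequencies: start:2, had:2, no:2, to:1, need:1, bottle:1, salt:1, boy:1, map:1, burn:1, who:1, snow:1, all:1, carefully:1
Σf² = 23; N² = 289
Repeat rate = 23 / 289 = 0.08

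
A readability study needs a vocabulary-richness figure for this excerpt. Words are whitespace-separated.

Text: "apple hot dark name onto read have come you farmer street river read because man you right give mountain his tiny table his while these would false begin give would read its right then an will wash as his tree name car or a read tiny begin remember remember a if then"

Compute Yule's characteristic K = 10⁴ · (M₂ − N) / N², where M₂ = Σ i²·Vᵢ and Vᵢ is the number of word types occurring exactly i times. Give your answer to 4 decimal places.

Frequencies: read:4, his:3, name:2, you:2, right:2, give:2, tiny:2, would:2, begin:2, then:2, a:2, remember:2, apple:1, hot:1, dark:1, onto:1, have:1, come:1, farmer:1, street:1, … (17 more, each freq 1)
N = 52. Frequency spectrum: V_1=25, V_2=10, V_3=1, V_4=1
M₂ = 1²·25 + 2²·10 + 3²·1 + 4²·1 = 90
K = 10000 × (90 − 52) / 52² = 140.5325

140.5325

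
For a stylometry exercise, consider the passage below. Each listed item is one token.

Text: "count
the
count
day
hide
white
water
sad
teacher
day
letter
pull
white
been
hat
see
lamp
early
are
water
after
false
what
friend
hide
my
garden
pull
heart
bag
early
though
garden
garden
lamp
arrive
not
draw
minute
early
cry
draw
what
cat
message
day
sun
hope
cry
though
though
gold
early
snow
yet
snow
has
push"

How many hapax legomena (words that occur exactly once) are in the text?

25

Frequencies: early:4, day:3, garden:3, though:3, count:2, hide:2, white:2, water:2, pull:2, lamp:2, what:2, draw:2, cry:2, snow:2, the:1, sad:1, teacher:1, letter:1, been:1, hat:1, … (19 more, each freq 1)
Hapax (freq=1): after, are, arrive, bag, been, cat, false, friend, gold, has, hat, heart, hope, letter, message, minute, my, not, push, sad, see, sun, teacher, the, yet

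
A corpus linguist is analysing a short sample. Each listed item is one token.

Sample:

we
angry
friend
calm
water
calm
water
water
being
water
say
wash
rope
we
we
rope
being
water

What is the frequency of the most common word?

5

Frequencies: water:5, we:3, calm:2, being:2, rope:2, angry:1, friend:1, say:1, wash:1
Most common: 'water' with frequency 5.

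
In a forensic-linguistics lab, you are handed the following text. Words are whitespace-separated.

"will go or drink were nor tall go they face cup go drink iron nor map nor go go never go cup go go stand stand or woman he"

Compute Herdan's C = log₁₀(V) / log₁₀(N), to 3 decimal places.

N = 29, V = 16.
log₁₀(V) = 1.204120, log₁₀(N) = 1.462398
C = 1.204120 / 1.462398 = 0.823

0.823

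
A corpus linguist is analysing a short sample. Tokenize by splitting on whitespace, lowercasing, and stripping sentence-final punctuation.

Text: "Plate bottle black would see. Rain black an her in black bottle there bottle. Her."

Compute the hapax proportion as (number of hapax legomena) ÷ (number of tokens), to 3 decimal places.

0.467

Frequencies: bottle:3, black:3, her:2, plate:1, would:1, see:1, rain:1, an:1, in:1, there:1
Hapax count = 7; token count = 15.
Ratio = 7 / 15 = 0.467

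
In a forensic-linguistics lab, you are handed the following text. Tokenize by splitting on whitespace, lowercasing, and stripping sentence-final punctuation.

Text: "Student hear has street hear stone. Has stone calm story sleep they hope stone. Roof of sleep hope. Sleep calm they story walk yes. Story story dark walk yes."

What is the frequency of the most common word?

Frequencies: story:4, stone:3, sleep:3, hear:2, has:2, calm:2, they:2, hope:2, walk:2, yes:2, student:1, street:1, roof:1, of:1, dark:1
Most common: 'story' with frequency 4.

4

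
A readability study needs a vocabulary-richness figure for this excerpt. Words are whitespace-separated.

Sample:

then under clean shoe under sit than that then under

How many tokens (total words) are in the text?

Tokens: then, under, clean, shoe, under, sit, than, that, then, under
N = 10

10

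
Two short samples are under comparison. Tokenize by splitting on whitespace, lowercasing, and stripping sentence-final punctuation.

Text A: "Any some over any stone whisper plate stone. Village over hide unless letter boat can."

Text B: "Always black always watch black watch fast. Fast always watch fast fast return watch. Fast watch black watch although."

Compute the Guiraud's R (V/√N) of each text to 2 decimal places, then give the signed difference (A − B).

1.72

A: V=12, N=15, R=3.10
B: V=6, N=19, R=1.38
Difference = 3.10 − 1.38 = 1.72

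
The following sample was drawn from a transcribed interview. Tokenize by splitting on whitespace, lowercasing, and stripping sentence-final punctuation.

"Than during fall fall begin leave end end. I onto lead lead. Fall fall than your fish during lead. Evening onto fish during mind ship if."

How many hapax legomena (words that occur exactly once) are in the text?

Frequencies: fall:4, during:3, lead:3, than:2, end:2, onto:2, fish:2, begin:1, leave:1, i:1, your:1, evening:1, mind:1, ship:1, if:1
Hapax (freq=1): begin, evening, i, if, leave, mind, ship, your

8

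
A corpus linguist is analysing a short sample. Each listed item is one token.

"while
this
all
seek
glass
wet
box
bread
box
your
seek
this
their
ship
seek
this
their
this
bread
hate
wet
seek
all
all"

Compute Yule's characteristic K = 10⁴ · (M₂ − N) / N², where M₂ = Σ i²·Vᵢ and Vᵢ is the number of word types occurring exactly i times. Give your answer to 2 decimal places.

659.72

Frequencies: this:4, seek:4, all:3, wet:2, box:2, bread:2, their:2, while:1, glass:1, your:1, ship:1, hate:1
N = 24. Frequency spectrum: V_1=5, V_2=4, V_3=1, V_4=2
M₂ = 1²·5 + 2²·4 + 3²·1 + 4²·2 = 62
K = 10000 × (62 − 24) / 24² = 659.72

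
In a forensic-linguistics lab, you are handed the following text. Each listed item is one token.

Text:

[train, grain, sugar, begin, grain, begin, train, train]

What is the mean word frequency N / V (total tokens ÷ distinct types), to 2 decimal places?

2.00

N = 8 tokens, V = 4 types.
Mean frequency = N / V = 8 / 4 = 2.00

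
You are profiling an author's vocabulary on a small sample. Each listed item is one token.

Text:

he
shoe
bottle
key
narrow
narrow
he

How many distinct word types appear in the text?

Distinct types: {bottle, he, key, narrow, shoe}
V = 5

5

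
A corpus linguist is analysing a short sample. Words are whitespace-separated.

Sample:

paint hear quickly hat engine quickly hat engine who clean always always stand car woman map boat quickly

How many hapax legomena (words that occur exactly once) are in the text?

Frequencies: quickly:3, hat:2, engine:2, always:2, paint:1, hear:1, who:1, clean:1, stand:1, car:1, woman:1, map:1, boat:1
Hapax (freq=1): boat, car, clean, hear, map, paint, stand, who, woman

9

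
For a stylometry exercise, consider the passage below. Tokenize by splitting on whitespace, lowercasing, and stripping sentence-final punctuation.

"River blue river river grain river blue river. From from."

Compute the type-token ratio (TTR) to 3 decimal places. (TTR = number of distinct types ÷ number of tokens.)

N = 10 tokens, V = 4 types.
TTR = V / N = 4 / 10 = 0.400

0.400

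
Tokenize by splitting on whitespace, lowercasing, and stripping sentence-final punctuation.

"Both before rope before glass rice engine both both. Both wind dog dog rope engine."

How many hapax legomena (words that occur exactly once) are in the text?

3

Frequencies: both:4, before:2, rope:2, engine:2, dog:2, glass:1, rice:1, wind:1
Hapax (freq=1): glass, rice, wind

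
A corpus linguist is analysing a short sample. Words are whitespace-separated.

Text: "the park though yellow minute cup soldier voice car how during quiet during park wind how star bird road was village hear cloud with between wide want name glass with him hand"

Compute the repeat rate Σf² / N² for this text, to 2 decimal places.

0.04

Frequencies: park:2, how:2, during:2, with:2, the:1, though:1, yellow:1, minute:1, cup:1, soldier:1, voice:1, car:1, quiet:1, wind:1, star:1, bird:1, road:1, was:1, village:1, hear:1, … (8 more, each freq 1)
Σf² = 40; N² = 1024
Repeat rate = 40 / 1024 = 0.04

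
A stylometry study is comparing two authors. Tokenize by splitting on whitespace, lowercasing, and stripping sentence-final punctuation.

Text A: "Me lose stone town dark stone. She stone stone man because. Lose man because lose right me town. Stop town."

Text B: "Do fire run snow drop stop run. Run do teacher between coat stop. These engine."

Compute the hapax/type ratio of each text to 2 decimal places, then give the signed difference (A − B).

-0.33

A: hapax=4, V=10, ratio=0.40
B: hapax=8, V=11, ratio=0.73
Difference = 0.40 − 0.73 = -0.33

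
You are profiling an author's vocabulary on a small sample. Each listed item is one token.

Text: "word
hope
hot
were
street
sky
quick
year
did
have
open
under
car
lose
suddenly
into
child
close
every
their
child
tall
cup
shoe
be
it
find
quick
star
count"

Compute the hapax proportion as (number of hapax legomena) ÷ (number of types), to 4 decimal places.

0.9286

Frequencies: quick:2, child:2, word:1, hope:1, hot:1, were:1, street:1, sky:1, year:1, did:1, have:1, open:1, under:1, car:1, lose:1, suddenly:1, into:1, close:1, every:1, their:1, … (8 more, each freq 1)
Hapax count = 26; type count = 28.
Ratio = 26 / 28 = 0.9286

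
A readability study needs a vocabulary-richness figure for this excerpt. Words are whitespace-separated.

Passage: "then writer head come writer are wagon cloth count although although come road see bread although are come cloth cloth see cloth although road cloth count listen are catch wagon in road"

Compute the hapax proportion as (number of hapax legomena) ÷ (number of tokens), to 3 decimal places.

Frequencies: cloth:5, although:4, come:3, are:3, road:3, writer:2, wagon:2, count:2, see:2, then:1, head:1, bread:1, listen:1, catch:1, in:1
Hapax count = 6; token count = 32.
Ratio = 6 / 32 = 0.188

0.188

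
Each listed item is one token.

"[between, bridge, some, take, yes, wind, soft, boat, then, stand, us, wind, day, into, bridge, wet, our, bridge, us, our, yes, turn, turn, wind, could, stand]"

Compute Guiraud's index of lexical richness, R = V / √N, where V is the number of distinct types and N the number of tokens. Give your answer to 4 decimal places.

3.3340

N = 26, V = 17.
√N = 5.099020
R = 17 / 5.099020 = 3.3340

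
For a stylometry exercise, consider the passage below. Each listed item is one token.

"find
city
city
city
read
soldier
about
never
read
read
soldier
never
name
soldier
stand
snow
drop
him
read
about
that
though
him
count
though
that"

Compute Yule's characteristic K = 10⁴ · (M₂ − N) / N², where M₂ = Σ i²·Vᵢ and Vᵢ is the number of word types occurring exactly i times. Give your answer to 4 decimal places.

502.9586

Frequencies: read:4, city:3, soldier:3, about:2, never:2, him:2, that:2, though:2, find:1, name:1, stand:1, snow:1, drop:1, count:1
N = 26. Frequency spectrum: V_1=6, V_2=5, V_3=2, V_4=1
M₂ = 1²·6 + 2²·5 + 3²·2 + 4²·1 = 60
K = 10000 × (60 − 26) / 26² = 502.9586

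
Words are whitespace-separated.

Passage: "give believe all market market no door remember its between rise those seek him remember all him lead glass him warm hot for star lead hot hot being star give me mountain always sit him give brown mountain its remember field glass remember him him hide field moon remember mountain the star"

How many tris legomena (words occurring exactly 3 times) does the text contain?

Frequencies: him:6, remember:5, give:3, hot:3, star:3, mountain:3, all:2, market:2, its:2, lead:2, glass:2, field:2, believe:1, no:1, door:1, between:1, rise:1, those:1, seek:1, warm:1, … (9 more, each freq 1)
Words with frequency 3: give, hot, mountain, star

4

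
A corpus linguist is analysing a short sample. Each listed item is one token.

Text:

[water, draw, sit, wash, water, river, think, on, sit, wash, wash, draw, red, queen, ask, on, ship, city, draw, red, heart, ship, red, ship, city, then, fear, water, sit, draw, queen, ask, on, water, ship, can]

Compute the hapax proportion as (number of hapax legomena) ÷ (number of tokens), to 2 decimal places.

0.17

Frequencies: water:4, draw:4, ship:4, sit:3, wash:3, on:3, red:3, queen:2, ask:2, city:2, river:1, think:1, heart:1, then:1, fear:1, can:1
Hapax count = 6; token count = 36.
Ratio = 6 / 36 = 0.17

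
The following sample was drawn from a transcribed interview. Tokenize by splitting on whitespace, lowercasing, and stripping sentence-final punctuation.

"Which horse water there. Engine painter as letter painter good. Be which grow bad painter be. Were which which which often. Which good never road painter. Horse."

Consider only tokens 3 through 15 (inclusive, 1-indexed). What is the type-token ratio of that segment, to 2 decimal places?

0.85

Segment tokens 3–15: water, there, engine, painter, as, letter, painter, good, be, which, grow, bad, painter
Segment N = 13, segment V = 11.
TTR = 11 / 13 = 0.85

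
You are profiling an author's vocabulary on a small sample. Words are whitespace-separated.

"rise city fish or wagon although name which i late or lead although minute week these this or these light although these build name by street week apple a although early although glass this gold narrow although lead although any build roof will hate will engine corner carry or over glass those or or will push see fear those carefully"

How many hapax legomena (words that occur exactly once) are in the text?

27

Frequencies: although:7, or:6, these:3, will:3, name:2, lead:2, week:2, this:2, build:2, glass:2, those:2, rise:1, city:1, fish:1, wagon:1, which:1, i:1, late:1, minute:1, light:1, … (18 more, each freq 1)
Hapax (freq=1): a, any, apple, by, carefully, carry, city, corner, early, engine, fear, fish, gold, hate, i, late, light, minute, narrow, over, push, rise, roof, see, street, wagon, which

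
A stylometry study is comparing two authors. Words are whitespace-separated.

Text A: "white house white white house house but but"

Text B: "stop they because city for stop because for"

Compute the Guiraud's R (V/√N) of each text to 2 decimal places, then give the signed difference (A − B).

A: V=3, N=8, R=1.06
B: V=5, N=8, R=1.77
Difference = 1.06 − 1.77 = -0.71

-0.71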